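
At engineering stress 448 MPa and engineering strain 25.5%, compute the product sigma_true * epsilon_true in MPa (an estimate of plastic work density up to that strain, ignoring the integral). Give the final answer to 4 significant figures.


sigma_true = sigma_eng * (1 + epsilon_eng)
sigma_true = 448 * (1 + 0.255) = 562.24 MPa
epsilon_true = ln(1 + epsilon_eng)
epsilon_true = ln(1 + 0.255) = 0.227136
sigma_true * epsilon_true = 562.24 * 0.227136 = 127.7 MPa


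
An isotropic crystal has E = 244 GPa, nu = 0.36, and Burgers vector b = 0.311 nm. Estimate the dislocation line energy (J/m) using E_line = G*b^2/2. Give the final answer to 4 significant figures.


Step 1: G = E / (2*(1+nu))
G = 244 / (2*(1+0.36)) = 89.7059 GPa = 8.97059e+10 Pa
Step 2: E_line = G*b^2/2
b = 0.311 nm = 3.11e-10 m
E_line = 0.5 * 8.97059e+10 * (3.11e-10)^2 = 4.338e-09 J/m


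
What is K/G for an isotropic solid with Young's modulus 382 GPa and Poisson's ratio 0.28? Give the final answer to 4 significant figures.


G = E / (2*(1+nu))
G = 382 / (2*(1+0.28)) = 149.219 GPa
K = E / (3*(1-2*nu))
K = 382 / (3*(1-2*0.28)) = 289.394 GPa
K/G = 289.394 / 149.219 = 1.939


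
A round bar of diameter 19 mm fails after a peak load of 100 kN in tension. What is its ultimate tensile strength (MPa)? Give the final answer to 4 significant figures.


A0 = pi*(d/2)^2 = pi*(19/2)^2 = 283.529 mm^2
UTS = F_max / A0 = 100*1000 / 283.529
UTS = 352.7 MPa


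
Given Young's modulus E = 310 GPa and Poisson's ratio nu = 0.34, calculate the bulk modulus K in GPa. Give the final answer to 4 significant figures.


K = E / (3*(1-2*nu))
K = 310 / (3*(1-2*0.34))
K = 322.9 GPa


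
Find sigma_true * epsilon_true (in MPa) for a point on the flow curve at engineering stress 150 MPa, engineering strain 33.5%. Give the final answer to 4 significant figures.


sigma_true = sigma_eng * (1 + epsilon_eng)
sigma_true = 150 * (1 + 0.335) = 200.25 MPa
epsilon_true = ln(1 + epsilon_eng)
epsilon_true = ln(1 + 0.335) = 0.288931
sigma_true * epsilon_true = 200.25 * 0.288931 = 57.86 MPa


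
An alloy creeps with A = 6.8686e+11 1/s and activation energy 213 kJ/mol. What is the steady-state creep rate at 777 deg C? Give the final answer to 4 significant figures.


rate = A * exp(-Q / (R*T))
T = 777 + 273.15 = 1050.15 K
rate = 6.8686e+11 * exp(-213e3 / (8.314 * 1050.15))
rate = 17.45 1/s


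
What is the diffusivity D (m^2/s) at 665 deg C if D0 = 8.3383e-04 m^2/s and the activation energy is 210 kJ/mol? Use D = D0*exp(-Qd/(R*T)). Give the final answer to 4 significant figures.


D = D0 * exp(-Qd / (R*T))
T = 938.15 K
D = 8.3383e-04 * exp(-210e3 / (8.314 * 938.15))
D = 1.691e-15 m^2/s


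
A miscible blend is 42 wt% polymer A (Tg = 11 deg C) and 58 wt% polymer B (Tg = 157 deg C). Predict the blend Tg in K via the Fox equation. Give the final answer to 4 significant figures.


1/Tg = w1/Tg1 + w2/Tg2 (in Kelvin)
Tg1 = 284.15 K, Tg2 = 430.15 K
1/Tg = 0.42/284.15 + 0.58/430.15
Tg = 353.8 K


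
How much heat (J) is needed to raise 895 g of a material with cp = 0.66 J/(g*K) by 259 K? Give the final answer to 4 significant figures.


Q = m * cp * dT
Q = 895 * 0.66 * 259
Q = 153000 J


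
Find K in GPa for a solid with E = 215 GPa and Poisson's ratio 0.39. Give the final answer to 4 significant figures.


K = E / (3*(1-2*nu))
K = 215 / (3*(1-2*0.39))
K = 325.8 GPa


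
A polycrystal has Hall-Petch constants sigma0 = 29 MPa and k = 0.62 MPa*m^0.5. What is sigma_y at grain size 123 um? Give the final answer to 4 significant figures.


sigma_y = sigma0 + k / sqrt(d)
d = 123 um = 1.23e-04 m
sigma_y = 29 + 0.62 / sqrt(1.23e-04)
sigma_y = 84.9 MPa


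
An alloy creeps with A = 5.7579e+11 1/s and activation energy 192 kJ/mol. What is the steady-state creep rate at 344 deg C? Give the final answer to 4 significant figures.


rate = A * exp(-Q / (R*T))
T = 344 + 273.15 = 617.15 K
rate = 5.7579e+11 * exp(-192e3 / (8.314 * 617.15))
rate = 3.229e-05 1/s


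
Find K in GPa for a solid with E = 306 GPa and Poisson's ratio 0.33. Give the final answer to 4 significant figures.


K = E / (3*(1-2*nu))
K = 306 / (3*(1-2*0.33))
K = 300 GPa


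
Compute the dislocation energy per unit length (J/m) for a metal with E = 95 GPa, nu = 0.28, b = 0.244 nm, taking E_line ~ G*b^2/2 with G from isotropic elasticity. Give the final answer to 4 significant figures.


Step 1: G = E / (2*(1+nu))
G = 95 / (2*(1+0.28)) = 37.1094 GPa = 3.71094e+10 Pa
Step 2: E_line = G*b^2/2
b = 0.244 nm = 2.44e-10 m
E_line = 0.5 * 3.71094e+10 * (2.44e-10)^2 = 1.105e-09 J/m


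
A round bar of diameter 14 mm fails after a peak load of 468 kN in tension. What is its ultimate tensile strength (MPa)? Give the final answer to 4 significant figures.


A0 = pi*(d/2)^2 = pi*(14/2)^2 = 153.938 mm^2
UTS = F_max / A0 = 468*1000 / 153.938
UTS = 3040 MPa


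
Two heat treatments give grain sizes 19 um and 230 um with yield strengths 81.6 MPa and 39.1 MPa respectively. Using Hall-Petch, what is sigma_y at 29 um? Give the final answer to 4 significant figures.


sigma_y = sigma0 + k / sqrt(d)
1/sqrt(d1) = 1/sqrt(1.9e-05) = 229.416;  1/sqrt(d2) = 65.938
k = (sigma1 - sigma2) / (1/sqrt(d1) - 1/sqrt(d2)) = (81.6 - 39.1) / (229.416 - 65.938) = 0.259974 MPa*m^0.5
sigma0 = sigma1 - k/sqrt(d1) = 81.6 - 0.259974*229.416 = 21.9578 MPa
sigma_y(d3) = 21.9578 + 0.259974 / sqrt(2.9e-05) = 70.23 MPa


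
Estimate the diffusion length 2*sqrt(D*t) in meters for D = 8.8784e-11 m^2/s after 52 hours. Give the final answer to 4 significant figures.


t = 52 hr = 187200 s
Diffusion length = 2*sqrt(D*t)
= 2*sqrt(8.8784e-11 * 187200)
= 8.154e-03 m


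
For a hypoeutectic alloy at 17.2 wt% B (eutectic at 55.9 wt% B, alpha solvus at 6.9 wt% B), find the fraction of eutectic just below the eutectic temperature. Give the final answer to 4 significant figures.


f_primary = (C_e - C0) / (C_e - C_alpha_max)
f_primary = (55.9 - 17.2) / (55.9 - 6.9)
f_primary = 0.789796
f_eutectic = 1 - 0.789796 = 0.2102


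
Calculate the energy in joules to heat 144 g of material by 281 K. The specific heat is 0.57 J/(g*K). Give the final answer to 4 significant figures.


Q = m * cp * dT
Q = 144 * 0.57 * 281
Q = 23060 J


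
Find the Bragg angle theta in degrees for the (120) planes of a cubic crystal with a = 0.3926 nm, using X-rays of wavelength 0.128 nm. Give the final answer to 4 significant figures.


d = a / sqrt(h^2+k^2+l^2)
d = 0.3926 / sqrt(5) = 0.175576 nm
lambda = 2*d*sin(theta)  =>  sin(theta) = lambda / (2*d)
sin(theta) = 0.128 / (2 * 0.175576) = 0.364514
theta = 21.38 deg


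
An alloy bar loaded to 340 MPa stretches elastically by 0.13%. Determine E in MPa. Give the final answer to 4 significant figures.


E = sigma / epsilon
epsilon = 0.13% = 1.3e-03
E = 340 / 1.3e-03
E = 261500 MPa


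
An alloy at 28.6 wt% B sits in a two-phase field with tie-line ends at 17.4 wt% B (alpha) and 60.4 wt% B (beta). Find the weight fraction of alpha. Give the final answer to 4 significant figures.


f_alpha = (C_beta - C0) / (C_beta - C_alpha)
f_alpha = (60.4 - 28.6) / (60.4 - 17.4)
f_alpha = 0.7395


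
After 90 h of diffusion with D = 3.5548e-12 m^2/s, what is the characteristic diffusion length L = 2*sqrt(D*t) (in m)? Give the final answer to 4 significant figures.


t = 90 hr = 324000 s
Diffusion length = 2*sqrt(D*t)
= 2*sqrt(3.5548e-12 * 324000)
= 2.146e-03 m


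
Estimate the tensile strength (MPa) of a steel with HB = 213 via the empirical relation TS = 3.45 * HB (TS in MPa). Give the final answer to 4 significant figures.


TS (MPa) = 3.45 * HB
TS = 3.45 * 213
TS = 734.9 MPa


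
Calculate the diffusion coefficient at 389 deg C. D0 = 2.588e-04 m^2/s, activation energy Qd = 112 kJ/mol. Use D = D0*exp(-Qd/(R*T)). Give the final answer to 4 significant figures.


D = D0 * exp(-Qd / (R*T))
T = 662.15 K
D = 2.588e-04 * exp(-112e3 / (8.314 * 662.15))
D = 3.779e-13 m^2/s


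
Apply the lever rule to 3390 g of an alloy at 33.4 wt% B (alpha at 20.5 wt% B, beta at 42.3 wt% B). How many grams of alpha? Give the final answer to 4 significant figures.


f_alpha = (C_beta - C0) / (C_beta - C_alpha)
f_alpha = (42.3 - 33.4) / (42.3 - 20.5) = 0.408257
m_alpha = f_alpha * m_total = 0.408257 * 3390 = 1384 g


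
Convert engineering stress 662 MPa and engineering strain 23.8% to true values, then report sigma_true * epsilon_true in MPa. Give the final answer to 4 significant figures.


sigma_true = sigma_eng * (1 + epsilon_eng)
sigma_true = 662 * (1 + 0.238) = 819.556 MPa
epsilon_true = ln(1 + epsilon_eng)
epsilon_true = ln(1 + 0.238) = 0.213497
sigma_true * epsilon_true = 819.556 * 0.213497 = 175 MPa


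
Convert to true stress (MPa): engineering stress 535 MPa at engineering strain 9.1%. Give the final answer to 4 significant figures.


sigma_true = sigma_eng * (1 + epsilon_eng)
sigma_true = 535 * (1 + 0.091)
sigma_true = 583.7 MPa


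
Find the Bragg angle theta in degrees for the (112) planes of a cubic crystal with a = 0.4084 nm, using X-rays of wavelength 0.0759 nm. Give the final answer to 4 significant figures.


d = a / sqrt(h^2+k^2+l^2)
d = 0.4084 / sqrt(6) = 0.166729 nm
lambda = 2*d*sin(theta)  =>  sin(theta) = lambda / (2*d)
sin(theta) = 0.0759 / (2 * 0.166729) = 0.227615
theta = 13.16 deg


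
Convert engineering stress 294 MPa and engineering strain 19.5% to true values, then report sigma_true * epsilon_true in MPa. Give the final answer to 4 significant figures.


sigma_true = sigma_eng * (1 + epsilon_eng)
sigma_true = 294 * (1 + 0.195) = 351.33 MPa
epsilon_true = ln(1 + epsilon_eng)
epsilon_true = ln(1 + 0.195) = 0.178146
sigma_true * epsilon_true = 351.33 * 0.178146 = 62.59 MPa


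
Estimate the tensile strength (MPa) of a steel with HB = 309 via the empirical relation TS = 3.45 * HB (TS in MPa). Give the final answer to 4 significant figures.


TS (MPa) = 3.45 * HB
TS = 3.45 * 309
TS = 1066 MPa


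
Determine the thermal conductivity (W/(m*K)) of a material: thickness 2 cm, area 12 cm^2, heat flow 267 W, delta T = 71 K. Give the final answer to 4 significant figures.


k = Q*L / (A*dT)
L = 0.02 m, A = 1.2e-03 m^2
k = 267 * 0.02 / (1.2e-03 * 71)
k = 62.68 W/(m*K)


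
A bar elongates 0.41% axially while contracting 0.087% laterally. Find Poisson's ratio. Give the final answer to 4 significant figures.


nu = -epsilon_lat / epsilon_axial
Lateral strain is contraction (negative), so using magnitudes:
nu = 0.087 / 0.41
nu = 0.2122


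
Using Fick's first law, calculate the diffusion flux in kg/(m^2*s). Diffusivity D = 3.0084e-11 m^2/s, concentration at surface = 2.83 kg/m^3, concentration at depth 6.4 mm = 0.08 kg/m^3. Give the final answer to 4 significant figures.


J = -D * (dC/dx) = D * (C1 - C2) / dx
J = 3.0084e-11 * (2.83 - 0.08) / 6.4e-03
J = 1.293e-08 kg/(m^2*s)


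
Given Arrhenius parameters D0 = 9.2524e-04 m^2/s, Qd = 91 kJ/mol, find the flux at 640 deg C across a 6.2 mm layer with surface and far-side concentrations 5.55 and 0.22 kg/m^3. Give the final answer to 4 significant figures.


Step 1: D = D0 * exp(-Qd/(R*T))
T = 640 + 273.15 = 913.15 K
D = 9.2524e-04 * exp(-91e3 / (8.314 * 913.15)) = 5.76264e-09 m^2/s
Step 2: J = D * (C1 - C2) / dx
J = 5.76264e-09 * (5.55 - 0.22) / 6.2e-03
J = 4.954e-06 kg/(m^2*s)


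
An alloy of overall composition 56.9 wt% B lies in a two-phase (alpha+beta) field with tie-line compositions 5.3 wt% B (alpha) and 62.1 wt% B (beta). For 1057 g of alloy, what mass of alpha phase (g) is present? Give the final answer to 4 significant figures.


f_alpha = (C_beta - C0) / (C_beta - C_alpha)
f_alpha = (62.1 - 56.9) / (62.1 - 5.3) = 0.0915493
m_alpha = f_alpha * m_total = 0.0915493 * 1057 = 96.77 g


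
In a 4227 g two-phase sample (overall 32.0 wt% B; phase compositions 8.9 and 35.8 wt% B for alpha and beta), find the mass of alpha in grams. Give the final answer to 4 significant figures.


f_alpha = (C_beta - C0) / (C_beta - C_alpha)
f_alpha = (35.8 - 32.0) / (35.8 - 8.9) = 0.141264
m_alpha = f_alpha * m_total = 0.141264 * 4227 = 597.1 g


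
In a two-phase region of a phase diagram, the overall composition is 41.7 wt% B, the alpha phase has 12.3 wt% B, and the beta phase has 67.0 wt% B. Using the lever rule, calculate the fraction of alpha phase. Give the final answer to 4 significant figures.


f_alpha = (C_beta - C0) / (C_beta - C_alpha)
f_alpha = (67.0 - 41.7) / (67.0 - 12.3)
f_alpha = 0.4625


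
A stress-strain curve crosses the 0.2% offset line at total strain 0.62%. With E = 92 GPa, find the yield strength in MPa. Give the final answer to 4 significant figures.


Offset strain = 0.002
Elastic strain at yield = total_strain - offset = 6.2e-03 - 0.002 = 4.2e-03
sigma_y = E * elastic_strain = 92000 * 4.2e-03
sigma_y = 386.4 MPa


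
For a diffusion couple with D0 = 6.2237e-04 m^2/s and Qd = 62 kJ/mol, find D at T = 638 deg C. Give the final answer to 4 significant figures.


D = D0 * exp(-Qd / (R*T))
T = 911.15 K
D = 6.2237e-04 * exp(-62e3 / (8.314 * 911.15))
D = 1.736e-07 m^2/s


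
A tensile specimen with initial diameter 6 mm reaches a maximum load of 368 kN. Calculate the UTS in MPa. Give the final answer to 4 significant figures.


A0 = pi*(d/2)^2 = pi*(6/2)^2 = 28.2743 mm^2
UTS = F_max / A0 = 368*1000 / 28.2743
UTS = 13020 MPa


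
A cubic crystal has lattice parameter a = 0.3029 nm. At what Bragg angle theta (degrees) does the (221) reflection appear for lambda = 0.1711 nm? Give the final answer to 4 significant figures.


d = a / sqrt(h^2+k^2+l^2)
d = 0.3029 / sqrt(9) = 0.100967 nm
lambda = 2*d*sin(theta)  =>  sin(theta) = lambda / (2*d)
sin(theta) = 0.1711 / (2 * 0.100967) = 0.847309
theta = 57.92 deg


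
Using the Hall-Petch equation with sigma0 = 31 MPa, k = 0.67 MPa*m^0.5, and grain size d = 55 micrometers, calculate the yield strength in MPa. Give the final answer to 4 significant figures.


sigma_y = sigma0 + k / sqrt(d)
d = 55 um = 5.5e-05 m
sigma_y = 31 + 0.67 / sqrt(5.5e-05)
sigma_y = 121.3 MPa


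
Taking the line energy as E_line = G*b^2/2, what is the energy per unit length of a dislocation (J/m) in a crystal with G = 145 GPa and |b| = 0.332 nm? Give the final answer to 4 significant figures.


E = G*b^2/2
b = 0.332 nm = 3.32e-10 m
G = 145 GPa = 1.45e+11 Pa
E = 0.5 * 1.45e+11 * (3.32e-10)^2
E = 7.991e-09 J/m


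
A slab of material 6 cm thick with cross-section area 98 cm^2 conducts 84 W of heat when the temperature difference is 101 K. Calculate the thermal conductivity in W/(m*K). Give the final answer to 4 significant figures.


k = Q*L / (A*dT)
L = 0.06 m, A = 9.8e-03 m^2
k = 84 * 0.06 / (9.8e-03 * 101)
k = 5.092 W/(m*K)


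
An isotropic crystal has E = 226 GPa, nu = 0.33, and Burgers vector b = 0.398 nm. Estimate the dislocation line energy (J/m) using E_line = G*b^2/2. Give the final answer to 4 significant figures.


Step 1: G = E / (2*(1+nu))
G = 226 / (2*(1+0.33)) = 84.9624 GPa = 8.49624e+10 Pa
Step 2: E_line = G*b^2/2
b = 0.398 nm = 3.98e-10 m
E_line = 0.5 * 8.49624e+10 * (3.98e-10)^2 = 6.729e-09 J/m


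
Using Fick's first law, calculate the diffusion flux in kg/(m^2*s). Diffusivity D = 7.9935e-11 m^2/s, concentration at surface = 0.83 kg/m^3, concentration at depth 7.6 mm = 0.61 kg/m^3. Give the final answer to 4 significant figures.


J = -D * (dC/dx) = D * (C1 - C2) / dx
J = 7.9935e-11 * (0.83 - 0.61) / 7.6e-03
J = 2.314e-09 kg/(m^2*s)


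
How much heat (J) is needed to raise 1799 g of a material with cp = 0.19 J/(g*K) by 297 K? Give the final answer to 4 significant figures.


Q = m * cp * dT
Q = 1799 * 0.19 * 297
Q = 101500 J


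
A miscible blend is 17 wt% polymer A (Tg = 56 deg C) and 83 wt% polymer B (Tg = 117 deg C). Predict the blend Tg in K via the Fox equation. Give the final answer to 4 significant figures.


1/Tg = w1/Tg1 + w2/Tg2 (in Kelvin)
Tg1 = 329.15 K, Tg2 = 390.15 K
1/Tg = 0.17/329.15 + 0.83/390.15
Tg = 378.2 K


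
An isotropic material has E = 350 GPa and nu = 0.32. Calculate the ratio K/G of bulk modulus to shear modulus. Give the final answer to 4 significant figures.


G = E / (2*(1+nu))
G = 350 / (2*(1+0.32)) = 132.576 GPa
K = E / (3*(1-2*nu))
K = 350 / (3*(1-2*0.32)) = 324.074 GPa
K/G = 324.074 / 132.576 = 2.444


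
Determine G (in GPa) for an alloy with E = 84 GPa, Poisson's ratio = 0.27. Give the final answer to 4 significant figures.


G = E / (2*(1+nu))
G = 84 / (2*(1+0.27))
G = 33.07 GPa


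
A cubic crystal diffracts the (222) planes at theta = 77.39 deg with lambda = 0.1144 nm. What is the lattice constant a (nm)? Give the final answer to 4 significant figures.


d = lambda / (2*sin(theta))
d = 0.1144 / (2*sin(77.39 deg))
d = 0.0586138 nm
a = d * sqrt(h^2+k^2+l^2) = 0.0586138 * sqrt(12)
a = 0.203 nm


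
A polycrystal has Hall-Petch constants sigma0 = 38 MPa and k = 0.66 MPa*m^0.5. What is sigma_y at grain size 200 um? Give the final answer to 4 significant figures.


sigma_y = sigma0 + k / sqrt(d)
d = 200 um = 2e-04 m
sigma_y = 38 + 0.66 / sqrt(2e-04)
sigma_y = 84.67 MPa


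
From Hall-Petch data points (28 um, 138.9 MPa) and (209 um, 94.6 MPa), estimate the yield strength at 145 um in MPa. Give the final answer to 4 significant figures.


sigma_y = sigma0 + k / sqrt(d)
1/sqrt(d1) = 1/sqrt(2.8e-05) = 188.982;  1/sqrt(d2) = 69.1714
k = (sigma1 - sigma2) / (1/sqrt(d1) - 1/sqrt(d2)) = (138.9 - 94.6) / (188.982 - 69.1714) = 0.36975 MPa*m^0.5
sigma0 = sigma1 - k/sqrt(d1) = 138.9 - 0.36975*188.982 = 69.0239 MPa
sigma_y(d3) = 69.0239 + 0.36975 / sqrt(1.45e-04) = 99.73 MPa


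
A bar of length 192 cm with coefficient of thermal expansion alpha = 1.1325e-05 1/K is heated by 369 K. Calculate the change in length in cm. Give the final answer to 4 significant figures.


dL = L0 * alpha * dT
dL = 192 * 1.1325e-05 * 369
dL = 0.8024 cm


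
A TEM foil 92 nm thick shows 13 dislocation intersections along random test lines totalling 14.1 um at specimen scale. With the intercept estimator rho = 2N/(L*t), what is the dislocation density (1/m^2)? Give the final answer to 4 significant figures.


rho = 2N / (L * t)
L = 14.1 um = 1.41e-05 m, t = 92 nm = 9.2e-08 m
rho = 2 * 13 / (1.41e-05 * 9.2e-08)
rho = 2.004e+13 1/m^2


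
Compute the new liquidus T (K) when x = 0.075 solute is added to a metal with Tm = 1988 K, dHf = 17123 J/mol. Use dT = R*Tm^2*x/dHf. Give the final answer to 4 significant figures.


dT = R*Tm^2*x / dHf
dT = 8.314 * 1988^2 * 0.075 / 17123
dT = 143.921 K
T_new = 1988 - 143.921 = 1844 K


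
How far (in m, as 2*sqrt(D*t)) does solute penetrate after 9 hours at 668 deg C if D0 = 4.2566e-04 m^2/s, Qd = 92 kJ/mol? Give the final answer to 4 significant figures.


Step 1: D = D0 * exp(-Qd/(R*T))
T = 941.15 K
D = 4.2566e-04 * exp(-92e3 / (8.314 * 941.15)) = 3.33272e-09 m^2/s
Step 2: L = 2*sqrt(D*t)
t = 9 h = 32400 s
L = 2*sqrt(3.33272e-09 * 32400) = 0.02078 m


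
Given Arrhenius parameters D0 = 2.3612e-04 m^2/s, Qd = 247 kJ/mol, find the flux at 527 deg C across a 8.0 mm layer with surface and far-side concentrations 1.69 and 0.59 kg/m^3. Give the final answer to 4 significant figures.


Step 1: D = D0 * exp(-Qd/(R*T))
T = 527 + 273.15 = 800.15 K
D = 2.3612e-04 * exp(-247e3 / (8.314 * 800.15)) = 1.77063e-20 m^2/s
Step 2: J = D * (C1 - C2) / dx
J = 1.77063e-20 * (1.69 - 0.59) / 8e-03
J = 2.435e-18 kg/(m^2*s)


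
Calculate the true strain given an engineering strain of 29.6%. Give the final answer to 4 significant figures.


epsilon_true = ln(1 + epsilon_eng)
epsilon_true = ln(1 + 0.296)
epsilon_true = 0.2593


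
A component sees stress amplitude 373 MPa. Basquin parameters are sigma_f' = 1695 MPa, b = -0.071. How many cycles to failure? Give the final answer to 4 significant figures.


sigma_a = sigma_f' * (2*Nf)^b
2*Nf = (sigma_a / sigma_f')^(1/b)
2*Nf = (373 / 1695)^(1/-0.071)
2*Nf = 1.81975e+09
Nf = 9.099e+08 cycles


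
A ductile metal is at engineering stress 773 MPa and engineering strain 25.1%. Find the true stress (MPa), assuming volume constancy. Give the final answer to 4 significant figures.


sigma_true = sigma_eng * (1 + epsilon_eng)
sigma_true = 773 * (1 + 0.251)
sigma_true = 967 MPa


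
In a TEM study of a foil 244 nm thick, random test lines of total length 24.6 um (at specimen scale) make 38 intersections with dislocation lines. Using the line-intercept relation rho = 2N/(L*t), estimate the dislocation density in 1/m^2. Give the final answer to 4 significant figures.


rho = 2N / (L * t)
L = 24.6 um = 2.46e-05 m, t = 244 nm = 2.44e-07 m
rho = 2 * 38 / (2.46e-05 * 2.44e-07)
rho = 1.266e+13 1/m^2


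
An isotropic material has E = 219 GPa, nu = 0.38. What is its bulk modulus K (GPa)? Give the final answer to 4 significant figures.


K = E / (3*(1-2*nu))
K = 219 / (3*(1-2*0.38))
K = 304.2 GPa


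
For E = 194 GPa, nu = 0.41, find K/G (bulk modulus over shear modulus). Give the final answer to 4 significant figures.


G = E / (2*(1+nu))
G = 194 / (2*(1+0.41)) = 68.7943 GPa
K = E / (3*(1-2*nu))
K = 194 / (3*(1-2*0.41)) = 359.259 GPa
K/G = 359.259 / 68.7943 = 5.222


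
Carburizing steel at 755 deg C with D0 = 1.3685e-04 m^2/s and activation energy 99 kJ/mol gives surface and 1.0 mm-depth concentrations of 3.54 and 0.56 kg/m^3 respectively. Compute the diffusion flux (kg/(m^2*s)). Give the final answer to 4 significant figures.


Step 1: D = D0 * exp(-Qd/(R*T))
T = 755 + 273.15 = 1028.15 K
D = 1.3685e-04 * exp(-99e3 / (8.314 * 1028.15)) = 1.27767e-09 m^2/s
Step 2: J = D * (C1 - C2) / dx
J = 1.27767e-09 * (3.54 - 0.56) / 1e-03
J = 3.807e-06 kg/(m^2*s)


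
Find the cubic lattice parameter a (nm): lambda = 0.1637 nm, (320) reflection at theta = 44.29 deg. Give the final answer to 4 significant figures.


d = lambda / (2*sin(theta))
d = 0.1637 / (2*sin(44.29 deg))
d = 0.117215 nm
a = d * sqrt(h^2+k^2+l^2) = 0.117215 * sqrt(13)
a = 0.4226 nm


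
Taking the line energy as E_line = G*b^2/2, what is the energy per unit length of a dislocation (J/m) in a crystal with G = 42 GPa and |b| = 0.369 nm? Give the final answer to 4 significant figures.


E = G*b^2/2
b = 0.369 nm = 3.69e-10 m
G = 42 GPa = 4.2e+10 Pa
E = 0.5 * 4.2e+10 * (3.69e-10)^2
E = 2.859e-09 J/m


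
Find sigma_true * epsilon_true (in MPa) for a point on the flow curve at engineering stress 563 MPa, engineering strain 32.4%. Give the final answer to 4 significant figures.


sigma_true = sigma_eng * (1 + epsilon_eng)
sigma_true = 563 * (1 + 0.324) = 745.412 MPa
epsilon_true = ln(1 + epsilon_eng)
epsilon_true = ln(1 + 0.324) = 0.280657
sigma_true * epsilon_true = 745.412 * 0.280657 = 209.2 MPa


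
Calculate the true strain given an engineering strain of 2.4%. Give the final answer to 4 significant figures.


epsilon_true = ln(1 + epsilon_eng)
epsilon_true = ln(1 + 0.024)
epsilon_true = 0.02372


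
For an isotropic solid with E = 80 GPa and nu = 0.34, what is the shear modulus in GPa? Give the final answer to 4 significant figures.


G = E / (2*(1+nu))
G = 80 / (2*(1+0.34))
G = 29.85 GPa


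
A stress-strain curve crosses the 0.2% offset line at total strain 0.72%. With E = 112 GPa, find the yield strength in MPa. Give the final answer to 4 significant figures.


Offset strain = 0.002
Elastic strain at yield = total_strain - offset = 7.2e-03 - 0.002 = 5.2e-03
sigma_y = E * elastic_strain = 112000 * 5.2e-03
sigma_y = 582.4 MPa


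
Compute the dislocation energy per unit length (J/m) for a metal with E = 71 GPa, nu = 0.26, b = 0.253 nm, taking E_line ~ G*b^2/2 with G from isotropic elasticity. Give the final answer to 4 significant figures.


Step 1: G = E / (2*(1+nu))
G = 71 / (2*(1+0.26)) = 28.1746 GPa = 2.81746e+10 Pa
Step 2: E_line = G*b^2/2
b = 0.253 nm = 2.53e-10 m
E_line = 0.5 * 2.81746e+10 * (2.53e-10)^2 = 9.017e-10 J/m


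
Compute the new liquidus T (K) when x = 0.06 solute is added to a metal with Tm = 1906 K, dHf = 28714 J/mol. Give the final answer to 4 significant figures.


dT = R*Tm^2*x / dHf
dT = 8.314 * 1906^2 * 0.06 / 28714
dT = 63.1122 K
T_new = 1906 - 63.1122 = 1843 K


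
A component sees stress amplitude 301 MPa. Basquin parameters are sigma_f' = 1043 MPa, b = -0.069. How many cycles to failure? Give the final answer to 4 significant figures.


sigma_a = sigma_f' * (2*Nf)^b
2*Nf = (sigma_a / sigma_f')^(1/b)
2*Nf = (301 / 1043)^(1/-0.069)
2*Nf = 6.63739e+07
Nf = 3.319e+07 cycles


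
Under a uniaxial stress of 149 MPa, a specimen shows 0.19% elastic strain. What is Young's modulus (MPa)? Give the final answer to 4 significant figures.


E = sigma / epsilon
epsilon = 0.19% = 1.9e-03
E = 149 / 1.9e-03
E = 78420 MPa


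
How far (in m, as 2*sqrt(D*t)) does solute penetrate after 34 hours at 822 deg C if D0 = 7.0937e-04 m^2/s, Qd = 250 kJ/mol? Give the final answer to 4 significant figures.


Step 1: D = D0 * exp(-Qd/(R*T))
T = 1095.15 K
D = 7.0937e-04 * exp(-250e3 / (8.314 * 1095.15)) = 8.44032e-16 m^2/s
Step 2: L = 2*sqrt(D*t)
t = 34 h = 122400 s
L = 2*sqrt(8.44032e-16 * 122400) = 2.033e-05 m


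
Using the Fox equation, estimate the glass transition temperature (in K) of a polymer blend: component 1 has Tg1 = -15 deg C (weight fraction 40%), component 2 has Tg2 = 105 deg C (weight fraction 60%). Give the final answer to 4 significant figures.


1/Tg = w1/Tg1 + w2/Tg2 (in Kelvin)
Tg1 = 258.15 K, Tg2 = 378.15 K
1/Tg = 0.4/258.15 + 0.6/378.15
Tg = 318.9 K


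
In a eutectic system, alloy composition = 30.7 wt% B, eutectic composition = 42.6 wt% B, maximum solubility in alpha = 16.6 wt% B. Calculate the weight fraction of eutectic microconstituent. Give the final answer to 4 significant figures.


f_primary = (C_e - C0) / (C_e - C_alpha_max)
f_primary = (42.6 - 30.7) / (42.6 - 16.6)
f_primary = 0.457692
f_eutectic = 1 - 0.457692 = 0.5423


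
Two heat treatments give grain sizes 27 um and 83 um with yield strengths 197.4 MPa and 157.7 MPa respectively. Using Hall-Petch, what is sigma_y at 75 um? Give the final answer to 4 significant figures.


sigma_y = sigma0 + k / sqrt(d)
1/sqrt(d1) = 1/sqrt(2.7e-05) = 192.45;  1/sqrt(d2) = 109.764
k = (sigma1 - sigma2) / (1/sqrt(d1) - 1/sqrt(d2)) = (197.4 - 157.7) / (192.45 - 109.764) = 0.480131 MPa*m^0.5
sigma0 = sigma1 - k/sqrt(d1) = 197.4 - 0.480131*192.45 = 104.999 MPa
sigma_y(d3) = 104.999 + 0.480131 / sqrt(7.5e-05) = 160.4 MPa


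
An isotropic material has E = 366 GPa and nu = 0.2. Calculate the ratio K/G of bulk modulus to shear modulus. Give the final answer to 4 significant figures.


G = E / (2*(1+nu))
G = 366 / (2*(1+0.2)) = 152.5 GPa
K = E / (3*(1-2*nu))
K = 366 / (3*(1-2*0.2)) = 203.333 GPa
K/G = 203.333 / 152.5 = 1.333


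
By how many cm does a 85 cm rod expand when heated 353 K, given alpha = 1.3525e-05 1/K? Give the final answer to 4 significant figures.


dL = L0 * alpha * dT
dL = 85 * 1.3525e-05 * 353
dL = 0.4058 cm


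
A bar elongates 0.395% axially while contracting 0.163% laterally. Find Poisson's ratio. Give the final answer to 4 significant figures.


nu = -epsilon_lat / epsilon_axial
Lateral strain is contraction (negative), so using magnitudes:
nu = 0.163 / 0.395
nu = 0.4127


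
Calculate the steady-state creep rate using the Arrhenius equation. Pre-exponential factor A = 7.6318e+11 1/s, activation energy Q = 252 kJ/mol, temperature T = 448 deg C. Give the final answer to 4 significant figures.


rate = A * exp(-Q / (R*T))
T = 448 + 273.15 = 721.15 K
rate = 7.6318e+11 * exp(-252e3 / (8.314 * 721.15))
rate = 4.256e-07 1/s


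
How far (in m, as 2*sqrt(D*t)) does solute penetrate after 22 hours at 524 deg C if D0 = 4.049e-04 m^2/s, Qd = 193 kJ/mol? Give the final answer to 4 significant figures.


Step 1: D = D0 * exp(-Qd/(R*T))
T = 797.15 K
D = 4.049e-04 * exp(-193e3 / (8.314 * 797.15)) = 9.12495e-17 m^2/s
Step 2: L = 2*sqrt(D*t)
t = 22 h = 79200 s
L = 2*sqrt(9.12495e-17 * 79200) = 5.377e-06 m


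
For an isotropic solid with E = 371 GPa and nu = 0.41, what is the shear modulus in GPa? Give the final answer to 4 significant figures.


G = E / (2*(1+nu))
G = 371 / (2*(1+0.41))
G = 131.6 GPa


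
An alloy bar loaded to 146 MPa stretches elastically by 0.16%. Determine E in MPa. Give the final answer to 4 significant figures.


E = sigma / epsilon
epsilon = 0.16% = 1.6e-03
E = 146 / 1.6e-03
E = 91250 MPa


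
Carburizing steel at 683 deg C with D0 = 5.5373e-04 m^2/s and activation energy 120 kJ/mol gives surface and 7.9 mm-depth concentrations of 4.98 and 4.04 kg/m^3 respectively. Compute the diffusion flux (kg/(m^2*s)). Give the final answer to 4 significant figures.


Step 1: D = D0 * exp(-Qd/(R*T))
T = 683 + 273.15 = 956.15 K
D = 5.5373e-04 * exp(-120e3 / (8.314 * 956.15)) = 1.53972e-10 m^2/s
Step 2: J = D * (C1 - C2) / dx
J = 1.53972e-10 * (4.98 - 4.04) / 7.9e-03
J = 1.832e-08 kg/(m^2*s)


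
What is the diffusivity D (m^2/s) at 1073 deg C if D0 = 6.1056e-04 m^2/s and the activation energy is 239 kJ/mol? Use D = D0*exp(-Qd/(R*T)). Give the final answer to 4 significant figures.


D = D0 * exp(-Qd / (R*T))
T = 1346.15 K
D = 6.1056e-04 * exp(-239e3 / (8.314 * 1346.15))
D = 3.247e-13 m^2/s


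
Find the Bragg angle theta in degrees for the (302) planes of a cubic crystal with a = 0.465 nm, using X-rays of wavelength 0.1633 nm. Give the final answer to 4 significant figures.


d = a / sqrt(h^2+k^2+l^2)
d = 0.465 / sqrt(13) = 0.128968 nm
lambda = 2*d*sin(theta)  =>  sin(theta) = lambda / (2*d)
sin(theta) = 0.1633 / (2 * 0.128968) = 0.633104
theta = 39.28 deg


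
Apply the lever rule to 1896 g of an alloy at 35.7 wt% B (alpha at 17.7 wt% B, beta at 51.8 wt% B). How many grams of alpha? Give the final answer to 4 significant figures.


f_alpha = (C_beta - C0) / (C_beta - C_alpha)
f_alpha = (51.8 - 35.7) / (51.8 - 17.7) = 0.472141
m_alpha = f_alpha * m_total = 0.472141 * 1896 = 895.2 g


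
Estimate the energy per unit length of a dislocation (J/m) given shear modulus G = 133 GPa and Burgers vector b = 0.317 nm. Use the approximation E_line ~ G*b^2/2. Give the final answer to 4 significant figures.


E = G*b^2/2
b = 0.317 nm = 3.17e-10 m
G = 133 GPa = 1.33e+11 Pa
E = 0.5 * 1.33e+11 * (3.17e-10)^2
E = 6.683e-09 J/m


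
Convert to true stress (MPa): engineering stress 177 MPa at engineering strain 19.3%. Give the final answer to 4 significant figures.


sigma_true = sigma_eng * (1 + epsilon_eng)
sigma_true = 177 * (1 + 0.193)
sigma_true = 211.2 MPa


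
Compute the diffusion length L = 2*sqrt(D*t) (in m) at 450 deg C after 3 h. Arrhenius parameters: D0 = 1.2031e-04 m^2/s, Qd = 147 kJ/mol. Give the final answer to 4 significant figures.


Step 1: D = D0 * exp(-Qd/(R*T))
T = 723.15 K
D = 1.2031e-04 * exp(-147e3 / (8.314 * 723.15)) = 2.89601e-15 m^2/s
Step 2: L = 2*sqrt(D*t)
t = 3 h = 10800 s
L = 2*sqrt(2.89601e-15 * 10800) = 1.119e-05 m


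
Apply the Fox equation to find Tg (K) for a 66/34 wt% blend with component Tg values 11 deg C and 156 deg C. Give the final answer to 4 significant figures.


1/Tg = w1/Tg1 + w2/Tg2 (in Kelvin)
Tg1 = 284.15 K, Tg2 = 429.15 K
1/Tg = 0.66/284.15 + 0.34/429.15
Tg = 321 K


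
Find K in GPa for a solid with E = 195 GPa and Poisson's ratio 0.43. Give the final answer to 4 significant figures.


K = E / (3*(1-2*nu))
K = 195 / (3*(1-2*0.43))
K = 464.3 GPa


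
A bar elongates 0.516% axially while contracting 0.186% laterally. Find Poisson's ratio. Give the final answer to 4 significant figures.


nu = -epsilon_lat / epsilon_axial
Lateral strain is contraction (negative), so using magnitudes:
nu = 0.186 / 0.516
nu = 0.3605


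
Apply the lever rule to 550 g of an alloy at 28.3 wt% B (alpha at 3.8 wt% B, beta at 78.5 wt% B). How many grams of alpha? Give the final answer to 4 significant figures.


f_alpha = (C_beta - C0) / (C_beta - C_alpha)
f_alpha = (78.5 - 28.3) / (78.5 - 3.8) = 0.672021
m_alpha = f_alpha * m_total = 0.672021 * 550 = 369.6 g


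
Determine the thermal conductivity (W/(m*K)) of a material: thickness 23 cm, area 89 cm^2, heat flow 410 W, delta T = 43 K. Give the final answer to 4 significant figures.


k = Q*L / (A*dT)
L = 0.23 m, A = 8.9e-03 m^2
k = 410 * 0.23 / (8.9e-03 * 43)
k = 246.4 W/(m*K)


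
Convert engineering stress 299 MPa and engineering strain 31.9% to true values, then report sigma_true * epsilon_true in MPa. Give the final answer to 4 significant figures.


sigma_true = sigma_eng * (1 + epsilon_eng)
sigma_true = 299 * (1 + 0.319) = 394.381 MPa
epsilon_true = ln(1 + epsilon_eng)
epsilon_true = ln(1 + 0.319) = 0.276874
sigma_true * epsilon_true = 394.381 * 0.276874 = 109.2 MPa


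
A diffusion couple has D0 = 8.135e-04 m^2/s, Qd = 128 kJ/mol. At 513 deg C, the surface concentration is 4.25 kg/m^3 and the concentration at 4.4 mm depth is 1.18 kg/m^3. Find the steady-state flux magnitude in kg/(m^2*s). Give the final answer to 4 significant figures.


Step 1: D = D0 * exp(-Qd/(R*T))
T = 513 + 273.15 = 786.15 K
D = 8.135e-04 * exp(-128e3 / (8.314 * 786.15)) = 2.54255e-12 m^2/s
Step 2: J = D * (C1 - C2) / dx
J = 2.54255e-12 * (4.25 - 1.18) / 4.4e-03
J = 1.774e-09 kg/(m^2*s)


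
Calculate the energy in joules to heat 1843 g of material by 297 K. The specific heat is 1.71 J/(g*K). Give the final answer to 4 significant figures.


Q = m * cp * dT
Q = 1843 * 1.71 * 297
Q = 936000 J


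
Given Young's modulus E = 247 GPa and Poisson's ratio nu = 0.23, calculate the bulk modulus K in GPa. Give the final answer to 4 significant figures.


K = E / (3*(1-2*nu))
K = 247 / (3*(1-2*0.23))
K = 152.5 GPa


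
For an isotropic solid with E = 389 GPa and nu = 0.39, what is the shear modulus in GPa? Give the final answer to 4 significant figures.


G = E / (2*(1+nu))
G = 389 / (2*(1+0.39))
G = 139.9 GPa


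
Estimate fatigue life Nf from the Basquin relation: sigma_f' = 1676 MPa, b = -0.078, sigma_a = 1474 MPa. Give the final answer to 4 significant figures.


sigma_a = sigma_f' * (2*Nf)^b
2*Nf = (sigma_a / sigma_f')^(1/b)
2*Nf = (1474 / 1676)^(1/-0.078)
2*Nf = 5.189
Nf = 2.595 cycles


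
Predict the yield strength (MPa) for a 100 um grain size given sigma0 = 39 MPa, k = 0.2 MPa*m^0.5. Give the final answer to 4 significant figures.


sigma_y = sigma0 + k / sqrt(d)
d = 100 um = 1e-04 m
sigma_y = 39 + 0.2 / sqrt(1e-04)
sigma_y = 59 MPa


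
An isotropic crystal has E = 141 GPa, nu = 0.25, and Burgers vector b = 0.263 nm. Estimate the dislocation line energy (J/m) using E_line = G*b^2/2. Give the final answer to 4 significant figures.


Step 1: G = E / (2*(1+nu))
G = 141 / (2*(1+0.25)) = 56.4 GPa = 5.64e+10 Pa
Step 2: E_line = G*b^2/2
b = 0.263 nm = 2.63e-10 m
E_line = 0.5 * 5.64e+10 * (2.63e-10)^2 = 1.951e-09 J/m


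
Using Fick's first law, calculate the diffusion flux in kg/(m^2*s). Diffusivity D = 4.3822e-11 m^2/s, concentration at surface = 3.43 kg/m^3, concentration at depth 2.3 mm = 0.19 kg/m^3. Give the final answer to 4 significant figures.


J = -D * (dC/dx) = D * (C1 - C2) / dx
J = 4.3822e-11 * (3.43 - 0.19) / 2.3e-03
J = 6.173e-08 kg/(m^2*s)


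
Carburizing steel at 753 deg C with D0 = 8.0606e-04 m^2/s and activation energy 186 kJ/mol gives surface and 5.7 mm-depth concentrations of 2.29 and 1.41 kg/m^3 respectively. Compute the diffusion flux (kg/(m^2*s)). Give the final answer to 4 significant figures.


Step 1: D = D0 * exp(-Qd/(R*T))
T = 753 + 273.15 = 1026.15 K
D = 8.0606e-04 * exp(-186e3 / (8.314 * 1026.15)) = 2.7414e-13 m^2/s
Step 2: J = D * (C1 - C2) / dx
J = 2.7414e-13 * (2.29 - 1.41) / 5.7e-03
J = 4.232e-11 kg/(m^2*s)


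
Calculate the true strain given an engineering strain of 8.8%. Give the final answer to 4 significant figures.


epsilon_true = ln(1 + epsilon_eng)
epsilon_true = ln(1 + 0.088)
epsilon_true = 0.08434


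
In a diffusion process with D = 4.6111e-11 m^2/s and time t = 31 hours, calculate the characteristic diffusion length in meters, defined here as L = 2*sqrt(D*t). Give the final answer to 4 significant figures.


t = 31 hr = 111600 s
Diffusion length = 2*sqrt(D*t)
= 2*sqrt(4.6111e-11 * 111600)
= 4.537e-03 m


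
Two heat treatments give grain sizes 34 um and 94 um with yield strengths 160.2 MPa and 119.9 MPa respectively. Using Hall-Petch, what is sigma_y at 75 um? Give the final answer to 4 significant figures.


sigma_y = sigma0 + k / sqrt(d)
1/sqrt(d1) = 1/sqrt(3.4e-05) = 171.499;  1/sqrt(d2) = 103.142
k = (sigma1 - sigma2) / (1/sqrt(d1) - 1/sqrt(d2)) = (160.2 - 119.9) / (171.499 - 103.142) = 0.589557 MPa*m^0.5
sigma0 = sigma1 - k/sqrt(d1) = 160.2 - 0.589557*171.499 = 59.0919 MPa
sigma_y(d3) = 59.0919 + 0.589557 / sqrt(7.5e-05) = 127.2 MPa


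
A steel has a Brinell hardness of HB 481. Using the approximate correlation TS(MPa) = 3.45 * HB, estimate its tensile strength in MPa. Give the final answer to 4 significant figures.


TS (MPa) = 3.45 * HB
TS = 3.45 * 481
TS = 1659 MPa


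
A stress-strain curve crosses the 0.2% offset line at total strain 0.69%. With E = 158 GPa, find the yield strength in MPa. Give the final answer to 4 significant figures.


Offset strain = 0.002
Elastic strain at yield = total_strain - offset = 6.9e-03 - 0.002 = 4.9e-03
sigma_y = E * elastic_strain = 158000 * 4.9e-03
sigma_y = 774.2 MPa


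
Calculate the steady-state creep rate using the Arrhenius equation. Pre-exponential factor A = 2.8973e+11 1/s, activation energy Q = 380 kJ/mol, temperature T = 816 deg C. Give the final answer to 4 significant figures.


rate = A * exp(-Q / (R*T))
T = 816 + 273.15 = 1089.15 K
rate = 2.8973e+11 * exp(-380e3 / (8.314 * 1089.15))
rate = 1.725e-07 1/s


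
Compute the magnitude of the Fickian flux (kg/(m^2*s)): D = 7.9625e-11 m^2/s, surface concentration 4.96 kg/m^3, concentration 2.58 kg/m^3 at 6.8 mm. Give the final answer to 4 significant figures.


J = -D * (dC/dx) = D * (C1 - C2) / dx
J = 7.9625e-11 * (4.96 - 2.58) / 6.8e-03
J = 2.787e-08 kg/(m^2*s)


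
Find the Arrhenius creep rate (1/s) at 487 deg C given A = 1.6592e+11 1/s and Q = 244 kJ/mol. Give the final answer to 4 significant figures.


rate = A * exp(-Q / (R*T))
T = 487 + 273.15 = 760.15 K
rate = 1.6592e+11 * exp(-244e3 / (8.314 * 760.15))
rate = 2.835e-06 1/s


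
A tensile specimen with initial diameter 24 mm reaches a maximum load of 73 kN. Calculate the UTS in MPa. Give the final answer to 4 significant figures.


A0 = pi*(d/2)^2 = pi*(24/2)^2 = 452.389 mm^2
UTS = F_max / A0 = 73*1000 / 452.389
UTS = 161.4 MPa


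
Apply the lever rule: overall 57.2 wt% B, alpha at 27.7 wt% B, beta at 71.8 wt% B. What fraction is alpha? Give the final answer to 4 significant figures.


f_alpha = (C_beta - C0) / (C_beta - C_alpha)
f_alpha = (71.8 - 57.2) / (71.8 - 27.7)
f_alpha = 0.3311


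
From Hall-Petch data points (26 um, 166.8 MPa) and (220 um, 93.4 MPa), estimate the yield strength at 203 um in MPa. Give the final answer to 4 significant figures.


sigma_y = sigma0 + k / sqrt(d)
1/sqrt(d1) = 1/sqrt(2.6e-05) = 196.116;  1/sqrt(d2) = 67.42
k = (sigma1 - sigma2) / (1/sqrt(d1) - 1/sqrt(d2)) = (166.8 - 93.4) / (196.116 - 67.42) = 0.570336 MPa*m^0.5
sigma0 = sigma1 - k/sqrt(d1) = 166.8 - 0.570336*196.116 = 54.948 MPa
sigma_y(d3) = 54.948 + 0.570336 / sqrt(2.03e-04) = 94.98 MPa


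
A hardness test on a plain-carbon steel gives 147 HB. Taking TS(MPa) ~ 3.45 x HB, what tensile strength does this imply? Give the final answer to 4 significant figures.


TS (MPa) = 3.45 * HB
TS = 3.45 * 147
TS = 507.2 MPa


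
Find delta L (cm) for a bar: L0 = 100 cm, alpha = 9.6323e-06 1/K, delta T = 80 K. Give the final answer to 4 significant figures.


dL = L0 * alpha * dT
dL = 100 * 9.6323e-06 * 80
dL = 0.07706 cm


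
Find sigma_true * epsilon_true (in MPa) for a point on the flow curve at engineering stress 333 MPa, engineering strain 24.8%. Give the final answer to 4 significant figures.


sigma_true = sigma_eng * (1 + epsilon_eng)
sigma_true = 333 * (1 + 0.248) = 415.584 MPa
epsilon_true = ln(1 + epsilon_eng)
epsilon_true = ln(1 + 0.248) = 0.221542
sigma_true * epsilon_true = 415.584 * 0.221542 = 92.07 MPa
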